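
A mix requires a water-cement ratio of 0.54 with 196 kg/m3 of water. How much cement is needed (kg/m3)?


Cement = water / (w/c)
= 196 / 0.54
= 363.0 kg/m3

363.0


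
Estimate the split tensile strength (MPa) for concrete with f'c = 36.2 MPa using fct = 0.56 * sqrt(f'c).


fct = 0.56 * sqrt(36.2)
= 0.56 * 6.017
= 3.369 MPa

3.369


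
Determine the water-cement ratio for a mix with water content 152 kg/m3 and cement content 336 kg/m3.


w/c = water / cement
w/c = 152 / 336 = 0.452

0.452


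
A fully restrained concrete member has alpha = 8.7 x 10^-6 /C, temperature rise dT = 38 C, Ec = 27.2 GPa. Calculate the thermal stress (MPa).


sigma = alpha * dT * Ec
= 8.7e-6 * 38 * 27.2 * 1000
= 8.992 MPa

8.992


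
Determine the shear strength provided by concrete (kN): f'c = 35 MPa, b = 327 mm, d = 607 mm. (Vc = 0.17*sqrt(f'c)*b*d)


Vc = 0.17 * sqrt(35) * 327 * 607 / 1000
= 199.63 kN

199.63


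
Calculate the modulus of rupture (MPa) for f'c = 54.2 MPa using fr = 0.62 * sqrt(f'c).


fr = 0.62 * sqrt(54.2)
= 4.564 MPa

4.564


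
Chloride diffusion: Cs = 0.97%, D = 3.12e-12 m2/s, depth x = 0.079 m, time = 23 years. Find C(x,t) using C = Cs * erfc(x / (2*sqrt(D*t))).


t_seconds = 23 * 365.25 * 24 * 3600 = 725824800.0 s
arg = 0.079 / (2 * sqrt(3.12e-12 * 725824800.0))
= 0.83
erfc(0.83) = 0.2404
C = 0.97 * 0.2404 = 0.2332%

0.2332


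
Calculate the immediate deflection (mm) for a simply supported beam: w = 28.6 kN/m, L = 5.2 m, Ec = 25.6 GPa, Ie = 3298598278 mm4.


Convert: L = 5.2 m = 5200 mm, Ec = 25.6 GPa = 25600 MPa
delta = 5 * 28.6 * 5200^4 / (384 * 25600 * 3298598278)
= 3.22 mm

3.22


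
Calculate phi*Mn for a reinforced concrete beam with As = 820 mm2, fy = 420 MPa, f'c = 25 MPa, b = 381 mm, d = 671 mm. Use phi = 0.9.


a = As * fy / (0.85 * f'c * b)
= 820 * 420 / (0.85 * 25 * 381)
= 42.5382 mm
Mn = As * fy * (d - a/2) / 10^6
= 223.7673 kN-m
phi*Mn = 0.9 * 223.7673 = 201.39 kN-m

201.39


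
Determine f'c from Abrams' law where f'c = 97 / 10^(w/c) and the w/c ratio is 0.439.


f'c = 97 / 10^0.439
= 97 / 2.748
= 35.3 MPa

35.3


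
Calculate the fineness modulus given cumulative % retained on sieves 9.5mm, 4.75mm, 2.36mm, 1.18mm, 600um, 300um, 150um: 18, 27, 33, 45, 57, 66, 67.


FM = sum(cumulative % retained) / 100
= 313 / 100
= 3.13

3.13


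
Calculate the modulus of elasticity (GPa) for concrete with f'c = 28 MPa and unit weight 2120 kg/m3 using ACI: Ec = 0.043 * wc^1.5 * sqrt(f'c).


Ec = 0.043 * 2120^1.5 * sqrt(28) / 1000
= 22.21 GPa

22.21


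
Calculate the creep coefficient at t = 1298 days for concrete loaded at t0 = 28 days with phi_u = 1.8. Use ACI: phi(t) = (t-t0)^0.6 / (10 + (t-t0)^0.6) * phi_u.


dt = 1298 - 28 = 1270
phi = 1270^0.6 / (10 + 1270^0.6) * 1.8
= 1.583

1.583


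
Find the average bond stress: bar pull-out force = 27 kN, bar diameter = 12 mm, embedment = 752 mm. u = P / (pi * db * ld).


u = P / (pi * db * ld)
= 27 * 1000 / (pi * 12 * 752)
= 0.952 MPa

0.952


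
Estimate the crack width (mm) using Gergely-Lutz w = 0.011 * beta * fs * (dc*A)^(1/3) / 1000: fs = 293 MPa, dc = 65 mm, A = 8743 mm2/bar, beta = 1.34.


w = 0.011 * beta * fs * (dc * A)^(1/3) / 1000
= 0.011 * 1.34 * 293 * (65 * 8743)^(1/3) / 1000
= 0.358 mm

0.358


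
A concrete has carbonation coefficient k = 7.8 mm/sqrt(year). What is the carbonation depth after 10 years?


depth = k * sqrt(t)
= 7.8 * sqrt(10)
= 24.67 mm

24.67


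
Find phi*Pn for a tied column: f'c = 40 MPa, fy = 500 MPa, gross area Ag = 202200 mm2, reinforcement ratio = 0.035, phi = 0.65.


Ast = rho * Ag = 0.035 * 202200 = 7077 mm2
phi*Pn = 0.65 * 0.80 * (0.85 * 40 * (202200 - 7077) + 500 * 7077) / 1000
= 5289.79 kN

5289.79


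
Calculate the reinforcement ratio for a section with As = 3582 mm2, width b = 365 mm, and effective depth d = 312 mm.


rho = As / (b * d)
= 3582 / (365 * 312)
= 0.0315

0.0315


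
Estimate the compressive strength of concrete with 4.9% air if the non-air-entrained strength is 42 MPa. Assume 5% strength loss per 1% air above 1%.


Strength loss = (4.9 - 1) * 5 = 19.5%
f'c = 42 * (1 - 19.5/100)
= 33.81 MPa

33.81


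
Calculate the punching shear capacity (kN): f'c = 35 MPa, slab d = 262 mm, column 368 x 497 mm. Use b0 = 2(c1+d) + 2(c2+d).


b0 = 2*(368 + 262) + 2*(497 + 262) = 2778 mm
Vc = 0.33 * sqrt(35) * 2778 * 262 / 1000
= 1420.96 kN

1420.96


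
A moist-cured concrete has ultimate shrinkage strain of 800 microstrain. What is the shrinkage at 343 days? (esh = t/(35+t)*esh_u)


esh(343) = 343 / (35 + 343) * 800
= 343 / 378 * 800
= 725.9 microstrain

725.9


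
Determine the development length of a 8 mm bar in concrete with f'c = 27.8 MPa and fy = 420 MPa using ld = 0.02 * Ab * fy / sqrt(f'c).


Ab = pi * 8^2 / 4 = 50.265 mm2
ld = 0.02 * 50.265 * 420 / sqrt(27.8)
= 80.1 mm

80.1


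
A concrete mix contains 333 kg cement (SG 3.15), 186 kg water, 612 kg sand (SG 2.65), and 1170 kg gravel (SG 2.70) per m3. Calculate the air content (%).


Vol cement = 333 / (3.15 * 1000) = 0.105714 m3
Vol water = 186 / 1000 = 0.186 m3
Vol sand = 612 / (2.65 * 1000) = 0.230943 m3
Vol gravel = 1170 / (2.70 * 1000) = 0.433333 m3
Total solid + water volume = 0.955991 m3
Air = (1 - 0.955991) * 100 = 4.4%

4.4


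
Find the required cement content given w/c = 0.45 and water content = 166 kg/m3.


Cement = water / (w/c)
= 166 / 0.45
= 368.9 kg/m3

368.9


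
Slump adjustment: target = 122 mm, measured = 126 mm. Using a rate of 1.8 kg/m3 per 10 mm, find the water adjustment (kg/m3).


Difference = 122 - 126 = -4 mm
Water adjustment = -4 * 1.8 / 10 = -0.7 kg/m3

-0.7


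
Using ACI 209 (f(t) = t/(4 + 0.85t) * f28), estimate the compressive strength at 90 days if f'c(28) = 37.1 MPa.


f(90) = 90 / (4 + 0.85 * 90) * 37.1
= 90 / 80.5 * 37.1
= 41.48 MPa

41.48


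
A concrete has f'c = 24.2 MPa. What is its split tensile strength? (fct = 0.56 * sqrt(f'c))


fct = 0.56 * sqrt(24.2)
= 0.56 * 4.919
= 2.755 MPa

2.755


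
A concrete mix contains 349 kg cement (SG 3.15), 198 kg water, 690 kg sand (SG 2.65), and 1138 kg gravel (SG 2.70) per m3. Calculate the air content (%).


Vol cement = 349 / (3.15 * 1000) = 0.110794 m3
Vol water = 198 / 1000 = 0.198 m3
Vol sand = 690 / (2.65 * 1000) = 0.260377 m3
Vol gravel = 1138 / (2.70 * 1000) = 0.421481 m3
Total solid + water volume = 0.990652 m3
Air = (1 - 0.990652) * 100 = 0.93%

0.93


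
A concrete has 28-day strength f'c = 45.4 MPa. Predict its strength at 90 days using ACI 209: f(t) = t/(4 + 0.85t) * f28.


f(90) = 90 / (4 + 0.85 * 90) * 45.4
= 90 / 80.5 * 45.4
= 50.76 MPa

50.76


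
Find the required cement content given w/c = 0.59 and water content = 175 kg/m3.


Cement = water / (w/c)
= 175 / 0.59
= 296.6 kg/m3

296.6


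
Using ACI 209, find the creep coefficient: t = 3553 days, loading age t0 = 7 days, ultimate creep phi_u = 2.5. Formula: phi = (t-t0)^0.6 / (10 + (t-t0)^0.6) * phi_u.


dt = 3553 - 7 = 3546
phi = 3546^0.6 / (10 + 3546^0.6) * 2.5
= 2.327

2.327


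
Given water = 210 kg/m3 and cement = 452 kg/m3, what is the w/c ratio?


w/c = water / cement
w/c = 210 / 452 = 0.465

0.465


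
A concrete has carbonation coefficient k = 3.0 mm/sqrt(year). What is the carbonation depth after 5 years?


depth = k * sqrt(t)
= 3.0 * sqrt(5)
= 6.71 mm

6.71


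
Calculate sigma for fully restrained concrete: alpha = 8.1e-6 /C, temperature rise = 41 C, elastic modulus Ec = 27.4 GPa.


sigma = alpha * dT * Ec
= 8.1e-6 * 41 * 27.4 * 1000
= 9.1 MPa

9.1


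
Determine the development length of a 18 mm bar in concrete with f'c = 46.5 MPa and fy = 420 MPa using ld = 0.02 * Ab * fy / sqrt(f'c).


Ab = pi * 18^2 / 4 = 254.469 mm2
ld = 0.02 * 254.469 * 420 / sqrt(46.5)
= 313.5 mm

313.5


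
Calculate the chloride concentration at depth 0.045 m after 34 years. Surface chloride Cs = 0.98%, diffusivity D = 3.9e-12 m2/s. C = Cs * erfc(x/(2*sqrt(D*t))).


t_seconds = 34 * 365.25 * 24 * 3600 = 1072958400.0 s
arg = 0.045 / (2 * sqrt(3.9e-12 * 1072958400.0))
= 0.3478
erfc(0.3478) = 0.6228
C = 0.98 * 0.6228 = 0.6103%

0.6103


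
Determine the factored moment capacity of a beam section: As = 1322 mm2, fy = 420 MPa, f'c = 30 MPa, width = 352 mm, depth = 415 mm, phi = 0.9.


a = As * fy / (0.85 * f'c * b)
= 1322 * 420 / (0.85 * 30 * 352)
= 61.8583 mm
Mn = As * fy * (d - a/2) / 10^6
= 213.2515 kN-m
phi*Mn = 0.9 * 213.2515 = 191.93 kN-m

191.93


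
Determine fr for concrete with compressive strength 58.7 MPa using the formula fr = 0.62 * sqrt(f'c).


fr = 0.62 * sqrt(58.7)
= 4.75 MPa

4.75


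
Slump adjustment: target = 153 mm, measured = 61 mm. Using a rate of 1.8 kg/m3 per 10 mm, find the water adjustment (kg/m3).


Difference = 153 - 61 = 92 mm
Water adjustment = 92 * 1.8 / 10 = 16.6 kg/m3

16.6


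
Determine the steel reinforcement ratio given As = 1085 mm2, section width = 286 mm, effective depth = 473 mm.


rho = As / (b * d)
= 1085 / (286 * 473)
= 0.008

0.008


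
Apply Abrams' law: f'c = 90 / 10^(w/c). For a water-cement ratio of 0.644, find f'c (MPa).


f'c = 90 / 10^0.644
= 90 / 4.406
= 20.43 MPa

20.43


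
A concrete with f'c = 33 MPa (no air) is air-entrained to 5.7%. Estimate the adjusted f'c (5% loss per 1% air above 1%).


Strength loss = (5.7 - 1) * 5 = 23.5%
f'c = 33 * (1 - 23.5/100)
= 25.25 MPa

25.25


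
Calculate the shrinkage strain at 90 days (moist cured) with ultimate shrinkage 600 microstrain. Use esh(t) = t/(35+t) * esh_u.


esh(90) = 90 / (35 + 90) * 600
= 90 / 125 * 600
= 432.0 microstrain

432.0


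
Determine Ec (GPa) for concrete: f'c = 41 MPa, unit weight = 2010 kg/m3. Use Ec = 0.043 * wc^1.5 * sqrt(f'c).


Ec = 0.043 * 2010^1.5 * sqrt(41) / 1000
= 24.81 GPa

24.81


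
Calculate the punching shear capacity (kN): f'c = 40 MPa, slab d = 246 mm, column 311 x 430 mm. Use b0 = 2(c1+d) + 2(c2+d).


b0 = 2*(311 + 246) + 2*(430 + 246) = 2466 mm
Vc = 0.33 * sqrt(40) * 2466 * 246 / 1000
= 1266.11 kN

1266.11


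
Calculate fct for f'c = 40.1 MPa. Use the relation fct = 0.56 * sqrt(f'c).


fct = 0.56 * sqrt(40.1)
= 0.56 * 6.332
= 3.546 MPa

3.546


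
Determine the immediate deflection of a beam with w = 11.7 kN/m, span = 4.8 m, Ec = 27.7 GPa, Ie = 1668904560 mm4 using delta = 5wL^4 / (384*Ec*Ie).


Convert: L = 4.8 m = 4800 mm, Ec = 27.7 GPa = 27700 MPa
delta = 5 * 11.7 * 4800^4 / (384 * 27700 * 1668904560)
= 1.75 mm

1.75


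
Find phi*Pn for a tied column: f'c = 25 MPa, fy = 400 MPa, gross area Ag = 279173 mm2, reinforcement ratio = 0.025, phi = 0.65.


Ast = rho * Ag = 0.025 * 279173 = 6979.325 mm2
phi*Pn = 0.65 * 0.80 * (0.85 * 25 * (279173 - 6979.325) + 400 * 6979.325) / 1000
= 4459.44 kN

4459.44


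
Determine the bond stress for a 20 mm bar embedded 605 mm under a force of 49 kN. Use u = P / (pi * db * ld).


u = P / (pi * db * ld)
= 49 * 1000 / (pi * 20 * 605)
= 1.289 MPa

1.289


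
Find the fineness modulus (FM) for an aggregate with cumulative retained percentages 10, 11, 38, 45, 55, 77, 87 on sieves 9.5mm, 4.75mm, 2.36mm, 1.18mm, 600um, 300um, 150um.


FM = sum(cumulative % retained) / 100
= 323 / 100
= 3.23

3.23


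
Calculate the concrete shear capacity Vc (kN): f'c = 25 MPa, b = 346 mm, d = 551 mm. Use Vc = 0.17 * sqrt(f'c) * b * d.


Vc = 0.17 * sqrt(25) * 346 * 551 / 1000
= 162.05 kN

162.05


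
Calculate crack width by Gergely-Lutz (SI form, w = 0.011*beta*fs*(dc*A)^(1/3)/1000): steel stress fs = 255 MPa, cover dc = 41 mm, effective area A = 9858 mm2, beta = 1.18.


w = 0.011 * beta * fs * (dc * A)^(1/3) / 1000
= 0.011 * 1.18 * 255 * (41 * 9858)^(1/3) / 1000
= 0.245 mm

0.245


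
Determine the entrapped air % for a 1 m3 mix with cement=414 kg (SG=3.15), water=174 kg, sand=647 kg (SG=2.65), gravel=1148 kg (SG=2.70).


Vol cement = 414 / (3.15 * 1000) = 0.131429 m3
Vol water = 174 / 1000 = 0.174 m3
Vol sand = 647 / (2.65 * 1000) = 0.244151 m3
Vol gravel = 1148 / (2.70 * 1000) = 0.425185 m3
Total solid + water volume = 0.974765 m3
Air = (1 - 0.974765) * 100 = 2.52%

2.52


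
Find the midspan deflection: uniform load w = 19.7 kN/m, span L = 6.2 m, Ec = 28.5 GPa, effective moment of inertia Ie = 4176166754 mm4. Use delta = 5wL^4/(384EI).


Convert: L = 6.2 m = 6200 mm, Ec = 28.5 GPa = 28500 MPa
delta = 5 * 19.7 * 6200^4 / (384 * 28500 * 4176166754)
= 3.18 mm

3.18


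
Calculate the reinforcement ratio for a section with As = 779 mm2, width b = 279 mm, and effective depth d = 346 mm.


rho = As / (b * d)
= 779 / (279 * 346)
= 0.0081

0.0081


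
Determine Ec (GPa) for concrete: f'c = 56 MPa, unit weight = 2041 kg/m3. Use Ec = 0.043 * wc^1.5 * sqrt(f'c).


Ec = 0.043 * 2041^1.5 * sqrt(56) / 1000
= 29.67 GPa

29.67


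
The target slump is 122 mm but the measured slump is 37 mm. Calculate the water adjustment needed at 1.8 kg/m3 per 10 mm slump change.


Difference = 122 - 37 = 85 mm
Water adjustment = 85 * 1.8 / 10 = 15.3 kg/m3

15.3


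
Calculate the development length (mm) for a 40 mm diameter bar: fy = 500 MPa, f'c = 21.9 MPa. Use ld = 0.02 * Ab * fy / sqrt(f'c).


Ab = pi * 40^2 / 4 = 1256.637 mm2
ld = 0.02 * 1256.637 * 500 / sqrt(21.9)
= 2685.3 mm

2685.3


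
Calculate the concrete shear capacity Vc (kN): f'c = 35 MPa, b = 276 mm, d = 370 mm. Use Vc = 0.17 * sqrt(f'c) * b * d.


Vc = 0.17 * sqrt(35) * 276 * 370 / 1000
= 102.71 kN

102.71


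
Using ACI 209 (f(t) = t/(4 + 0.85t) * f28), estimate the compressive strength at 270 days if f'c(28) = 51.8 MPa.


f(270) = 270 / (4 + 0.85 * 270) * 51.8
= 270 / 233.5 * 51.8
= 59.9 MPa

59.9


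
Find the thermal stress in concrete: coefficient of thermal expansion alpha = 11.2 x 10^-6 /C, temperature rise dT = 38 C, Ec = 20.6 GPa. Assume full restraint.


sigma = alpha * dT * Ec
= 11.2e-6 * 38 * 20.6 * 1000
= 8.767 MPa

8.767


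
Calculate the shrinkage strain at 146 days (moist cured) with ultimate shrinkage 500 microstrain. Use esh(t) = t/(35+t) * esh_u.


esh(146) = 146 / (35 + 146) * 500
= 146 / 181 * 500
= 403.3 microstrain

403.3


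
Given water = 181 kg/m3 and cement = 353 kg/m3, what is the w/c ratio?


w/c = water / cement
w/c = 181 / 353 = 0.513

0.513


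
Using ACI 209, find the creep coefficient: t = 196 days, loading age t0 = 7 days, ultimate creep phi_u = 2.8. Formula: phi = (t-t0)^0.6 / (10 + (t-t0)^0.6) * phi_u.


dt = 196 - 7 = 189
phi = 189^0.6 / (10 + 189^0.6) * 2.8
= 1.957

1.957


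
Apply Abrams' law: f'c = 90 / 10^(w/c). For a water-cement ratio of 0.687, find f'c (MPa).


f'c = 90 / 10^0.687
= 90 / 4.864
= 18.5 MPa

18.5


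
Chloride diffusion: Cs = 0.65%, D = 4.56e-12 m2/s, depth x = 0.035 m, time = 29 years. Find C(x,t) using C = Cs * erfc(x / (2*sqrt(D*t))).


t_seconds = 29 * 365.25 * 24 * 3600 = 915170400.0 s
arg = 0.035 / (2 * sqrt(4.56e-12 * 915170400.0))
= 0.2709
erfc(0.2709) = 0.7016
C = 0.65 * 0.7016 = 0.4561%

0.4561


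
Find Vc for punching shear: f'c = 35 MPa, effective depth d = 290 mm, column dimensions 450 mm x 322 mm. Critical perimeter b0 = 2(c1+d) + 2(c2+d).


b0 = 2*(450 + 290) + 2*(322 + 290) = 2704 mm
Vc = 0.33 * sqrt(35) * 2704 * 290 / 1000
= 1530.92 kN

1530.92


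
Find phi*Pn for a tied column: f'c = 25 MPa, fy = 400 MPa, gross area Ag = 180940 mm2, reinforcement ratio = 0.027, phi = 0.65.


Ast = rho * Ag = 0.027 * 180940 = 4885.38 mm2
phi*Pn = 0.65 * 0.80 * (0.85 * 25 * (180940 - 4885.38) + 400 * 4885.38) / 1000
= 2961.56 kN

2961.56


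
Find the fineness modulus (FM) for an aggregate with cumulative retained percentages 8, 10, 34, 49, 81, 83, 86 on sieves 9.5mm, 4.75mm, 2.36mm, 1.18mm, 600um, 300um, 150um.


FM = sum(cumulative % retained) / 100
= 351 / 100
= 3.51

3.51


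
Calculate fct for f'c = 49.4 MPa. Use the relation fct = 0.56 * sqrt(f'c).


fct = 0.56 * sqrt(49.4)
= 0.56 * 7.029
= 3.936 MPa

3.936


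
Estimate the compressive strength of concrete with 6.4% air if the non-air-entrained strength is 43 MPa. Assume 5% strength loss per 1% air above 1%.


Strength loss = (6.4 - 1) * 5 = 27.0%
f'c = 43 * (1 - 27.0/100)
= 31.39 MPa

31.39


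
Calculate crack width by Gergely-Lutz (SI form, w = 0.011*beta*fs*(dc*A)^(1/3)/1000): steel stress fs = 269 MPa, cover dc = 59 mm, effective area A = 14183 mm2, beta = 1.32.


w = 0.011 * beta * fs * (dc * A)^(1/3) / 1000
= 0.011 * 1.32 * 269 * (59 * 14183)^(1/3) / 1000
= 0.368 mm

0.368


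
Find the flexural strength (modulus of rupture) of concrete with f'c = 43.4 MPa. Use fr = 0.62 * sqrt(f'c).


fr = 0.62 * sqrt(43.4)
= 4.084 MPa

4.084


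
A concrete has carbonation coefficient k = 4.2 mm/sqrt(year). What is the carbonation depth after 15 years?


depth = k * sqrt(t)
= 4.2 * sqrt(15)
= 16.27 mm

16.27


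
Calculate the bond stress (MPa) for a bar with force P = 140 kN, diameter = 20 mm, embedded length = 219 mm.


u = P / (pi * db * ld)
= 140 * 1000 / (pi * 20 * 219)
= 10.174 MPa

10.174


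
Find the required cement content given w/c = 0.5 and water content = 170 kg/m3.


Cement = water / (w/c)
= 170 / 0.5
= 340.0 kg/m3

340.0


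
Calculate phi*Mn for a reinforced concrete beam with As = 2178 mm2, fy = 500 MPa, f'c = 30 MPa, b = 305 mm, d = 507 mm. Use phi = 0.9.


a = As * fy / (0.85 * f'c * b)
= 2178 * 500 / (0.85 * 30 * 305)
= 140.0193 mm
Mn = As * fy * (d - a/2) / 10^6
= 475.8825 kN-m
phi*Mn = 0.9 * 475.8825 = 428.29 kN-m

428.29


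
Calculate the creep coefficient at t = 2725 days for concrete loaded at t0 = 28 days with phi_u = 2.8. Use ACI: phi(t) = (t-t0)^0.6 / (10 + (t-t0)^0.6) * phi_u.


dt = 2725 - 28 = 2697
phi = 2697^0.6 / (10 + 2697^0.6) * 2.8
= 2.575

2.575


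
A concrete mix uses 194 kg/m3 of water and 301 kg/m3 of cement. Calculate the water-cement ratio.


w/c = water / cement
w/c = 194 / 301 = 0.645

0.645


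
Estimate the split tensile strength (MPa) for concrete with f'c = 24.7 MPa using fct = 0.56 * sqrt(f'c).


fct = 0.56 * sqrt(24.7)
= 0.56 * 4.97
= 2.783 MPa

2.783


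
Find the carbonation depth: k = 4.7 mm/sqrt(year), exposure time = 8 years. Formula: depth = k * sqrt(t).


depth = k * sqrt(t)
= 4.7 * sqrt(8)
= 13.29 mm

13.29


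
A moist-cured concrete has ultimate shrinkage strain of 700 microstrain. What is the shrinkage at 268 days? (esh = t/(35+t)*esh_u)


esh(268) = 268 / (35 + 268) * 700
= 268 / 303 * 700
= 619.1 microstrain

619.1


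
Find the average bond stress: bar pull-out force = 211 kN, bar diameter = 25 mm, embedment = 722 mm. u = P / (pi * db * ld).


u = P / (pi * db * ld)
= 211 * 1000 / (pi * 25 * 722)
= 3.721 MPa

3.721


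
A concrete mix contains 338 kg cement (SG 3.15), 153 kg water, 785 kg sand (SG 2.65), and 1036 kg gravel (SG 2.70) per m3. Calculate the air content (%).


Vol cement = 338 / (3.15 * 1000) = 0.107302 m3
Vol water = 153 / 1000 = 0.153 m3
Vol sand = 785 / (2.65 * 1000) = 0.296226 m3
Vol gravel = 1036 / (2.70 * 1000) = 0.383704 m3
Total solid + water volume = 0.940232 m3
Air = (1 - 0.940232) * 100 = 5.98%

5.98


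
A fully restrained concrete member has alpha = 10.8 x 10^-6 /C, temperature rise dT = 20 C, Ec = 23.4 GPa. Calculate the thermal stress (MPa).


sigma = alpha * dT * Ec
= 10.8e-6 * 20 * 23.4 * 1000
= 5.054 MPa

5.054


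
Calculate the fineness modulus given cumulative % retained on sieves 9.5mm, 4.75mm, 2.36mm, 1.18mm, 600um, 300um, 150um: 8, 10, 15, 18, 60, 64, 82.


FM = sum(cumulative % retained) / 100
= 257 / 100
= 2.57

2.57


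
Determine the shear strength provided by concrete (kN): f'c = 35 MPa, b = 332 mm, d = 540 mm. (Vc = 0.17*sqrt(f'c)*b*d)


Vc = 0.17 * sqrt(35) * 332 * 540 / 1000
= 180.31 kN

180.31


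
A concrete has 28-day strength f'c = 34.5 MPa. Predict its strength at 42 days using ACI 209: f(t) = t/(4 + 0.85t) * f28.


f(42) = 42 / (4 + 0.85 * 42) * 34.5
= 42 / 39.7 * 34.5
= 36.5 MPa

36.5


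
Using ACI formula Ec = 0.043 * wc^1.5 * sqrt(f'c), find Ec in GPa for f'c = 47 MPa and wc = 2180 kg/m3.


Ec = 0.043 * 2180^1.5 * sqrt(47) / 1000
= 30.01 GPa

30.01


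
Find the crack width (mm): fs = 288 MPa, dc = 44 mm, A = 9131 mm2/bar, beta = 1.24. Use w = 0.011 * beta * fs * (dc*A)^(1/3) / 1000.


w = 0.011 * beta * fs * (dc * A)^(1/3) / 1000
= 0.011 * 1.24 * 288 * (44 * 9131)^(1/3) / 1000
= 0.29 mm

0.29


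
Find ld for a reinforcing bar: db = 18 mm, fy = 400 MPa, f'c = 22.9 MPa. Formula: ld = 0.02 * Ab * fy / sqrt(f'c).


Ab = pi * 18^2 / 4 = 254.469 mm2
ld = 0.02 * 254.469 * 400 / sqrt(22.9)
= 425.4 mm

425.4


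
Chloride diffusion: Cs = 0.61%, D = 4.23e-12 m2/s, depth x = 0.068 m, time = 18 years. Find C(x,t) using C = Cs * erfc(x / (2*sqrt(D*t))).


t_seconds = 18 * 365.25 * 24 * 3600 = 568036800.0 s
arg = 0.068 / (2 * sqrt(4.23e-12 * 568036800.0))
= 0.6936
erfc(0.6936) = 0.3266
C = 0.61 * 0.3266 = 0.1992%

0.1992


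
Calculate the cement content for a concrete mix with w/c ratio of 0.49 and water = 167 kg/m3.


Cement = water / (w/c)
= 167 / 0.49
= 340.8 kg/m3

340.8


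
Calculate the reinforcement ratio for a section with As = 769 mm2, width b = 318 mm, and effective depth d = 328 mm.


rho = As / (b * d)
= 769 / (318 * 328)
= 0.0074

0.0074


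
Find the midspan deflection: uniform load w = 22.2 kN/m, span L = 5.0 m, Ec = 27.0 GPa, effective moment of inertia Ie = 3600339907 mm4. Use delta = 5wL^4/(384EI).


Convert: L = 5.0 m = 5000 mm, Ec = 27.0 GPa = 27000 MPa
delta = 5 * 22.2 * 5000^4 / (384 * 27000 * 3600339907)
= 1.86 mm

1.86


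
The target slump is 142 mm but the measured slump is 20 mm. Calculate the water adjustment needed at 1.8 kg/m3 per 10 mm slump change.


Difference = 142 - 20 = 122 mm
Water adjustment = 122 * 1.8 / 10 = 22.0 kg/m3

22.0


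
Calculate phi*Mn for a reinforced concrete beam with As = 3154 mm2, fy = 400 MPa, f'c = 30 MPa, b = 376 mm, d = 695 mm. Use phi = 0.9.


a = As * fy / (0.85 * f'c * b)
= 3154 * 400 / (0.85 * 30 * 376)
= 131.5811 mm
Mn = As * fy * (d - a/2) / 10^6
= 793.8106 kN-m
phi*Mn = 0.9 * 793.8106 = 714.43 kN-m

714.43


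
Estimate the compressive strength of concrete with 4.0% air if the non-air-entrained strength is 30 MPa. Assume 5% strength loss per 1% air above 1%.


Strength loss = (4.0 - 1) * 5 = 15.0%
f'c = 30 * (1 - 15.0/100)
= 25.5 MPa

25.5


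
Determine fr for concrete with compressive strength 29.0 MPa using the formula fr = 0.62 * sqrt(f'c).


fr = 0.62 * sqrt(29.0)
= 3.339 MPa

3.339


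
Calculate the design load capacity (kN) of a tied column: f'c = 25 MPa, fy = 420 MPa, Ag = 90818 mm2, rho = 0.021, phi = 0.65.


Ast = rho * Ag = 0.021 * 90818 = 1907.178 mm2
phi*Pn = 0.65 * 0.80 * (0.85 * 25 * (90818 - 1907.178) + 420 * 1907.178) / 1000
= 1398.99 kN

1398.99


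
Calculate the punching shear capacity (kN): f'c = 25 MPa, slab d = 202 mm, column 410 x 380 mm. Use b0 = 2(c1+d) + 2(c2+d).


b0 = 2*(410 + 202) + 2*(380 + 202) = 2388 mm
Vc = 0.33 * sqrt(25) * 2388 * 202 / 1000
= 795.92 kN

795.92


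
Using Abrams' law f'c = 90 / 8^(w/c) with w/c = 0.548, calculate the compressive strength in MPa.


f'c = 90 / 8^0.548
= 90 / 3.125
= 28.8 MPa

28.8


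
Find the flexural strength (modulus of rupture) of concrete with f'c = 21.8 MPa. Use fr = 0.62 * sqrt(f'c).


fr = 0.62 * sqrt(21.8)
= 2.895 MPa

2.895


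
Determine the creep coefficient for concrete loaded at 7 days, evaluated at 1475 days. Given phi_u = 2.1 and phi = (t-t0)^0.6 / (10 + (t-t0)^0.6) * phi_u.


dt = 1475 - 7 = 1468
phi = 1468^0.6 / (10 + 1468^0.6) * 2.1
= 1.865

1.865


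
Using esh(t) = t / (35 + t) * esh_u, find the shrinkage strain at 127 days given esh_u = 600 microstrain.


esh(127) = 127 / (35 + 127) * 600
= 127 / 162 * 600
= 470.4 microstrain

470.4


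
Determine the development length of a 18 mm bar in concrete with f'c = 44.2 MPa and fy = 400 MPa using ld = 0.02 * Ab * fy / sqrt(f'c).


Ab = pi * 18^2 / 4 = 254.469 mm2
ld = 0.02 * 254.469 * 400 / sqrt(44.2)
= 306.2 mm

306.2


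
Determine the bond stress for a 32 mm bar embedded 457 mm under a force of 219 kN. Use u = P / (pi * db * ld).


u = P / (pi * db * ld)
= 219 * 1000 / (pi * 32 * 457)
= 4.767 MPa

4.767


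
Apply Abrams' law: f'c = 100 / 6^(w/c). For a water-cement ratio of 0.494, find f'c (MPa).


f'c = 100 / 6^0.494
= 100 / 2.423
= 41.27 MPa

41.27


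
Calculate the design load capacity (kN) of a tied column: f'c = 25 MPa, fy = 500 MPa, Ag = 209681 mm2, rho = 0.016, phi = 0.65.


Ast = rho * Ag = 0.016 * 209681 = 3354.896 mm2
phi*Pn = 0.65 * 0.80 * (0.85 * 25 * (209681 - 3354.896) + 500 * 3354.896) / 1000
= 3152.18 kN

3152.18


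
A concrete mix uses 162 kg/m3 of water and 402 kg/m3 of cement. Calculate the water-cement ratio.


w/c = water / cement
w/c = 162 / 402 = 0.403

0.403


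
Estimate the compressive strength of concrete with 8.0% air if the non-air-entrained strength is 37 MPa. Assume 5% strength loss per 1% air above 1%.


Strength loss = (8.0 - 1) * 5 = 35.0%
f'c = 37 * (1 - 35.0/100)
= 24.05 MPa

24.05


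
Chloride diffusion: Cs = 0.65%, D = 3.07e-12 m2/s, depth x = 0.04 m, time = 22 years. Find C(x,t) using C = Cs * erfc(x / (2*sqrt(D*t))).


t_seconds = 22 * 365.25 * 24 * 3600 = 694267200.0 s
arg = 0.04 / (2 * sqrt(3.07e-12 * 694267200.0))
= 0.4332
erfc(0.4332) = 0.5401
C = 0.65 * 0.5401 = 0.3511%

0.3511


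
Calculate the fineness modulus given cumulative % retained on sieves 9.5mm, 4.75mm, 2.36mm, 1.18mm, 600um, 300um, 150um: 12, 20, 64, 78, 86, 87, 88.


FM = sum(cumulative % retained) / 100
= 435 / 100
= 4.35

4.35


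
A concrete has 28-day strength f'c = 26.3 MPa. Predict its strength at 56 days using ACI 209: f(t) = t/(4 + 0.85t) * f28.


f(56) = 56 / (4 + 0.85 * 56) * 26.3
= 56 / 51.6 * 26.3
= 28.54 MPa

28.54


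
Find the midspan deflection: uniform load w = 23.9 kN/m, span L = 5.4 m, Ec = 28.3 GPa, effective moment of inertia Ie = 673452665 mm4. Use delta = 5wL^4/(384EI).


Convert: L = 5.4 m = 5400 mm, Ec = 28.3 GPa = 28300 MPa
delta = 5 * 23.9 * 5400^4 / (384 * 28300 * 673452665)
= 13.88 mm

13.88


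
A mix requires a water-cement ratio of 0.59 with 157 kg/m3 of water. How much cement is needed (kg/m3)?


Cement = water / (w/c)
= 157 / 0.59
= 266.1 kg/m3

266.1


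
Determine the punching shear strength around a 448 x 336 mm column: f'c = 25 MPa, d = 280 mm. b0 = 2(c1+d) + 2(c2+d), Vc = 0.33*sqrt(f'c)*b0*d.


b0 = 2*(448 + 280) + 2*(336 + 280) = 2688 mm
Vc = 0.33 * sqrt(25) * 2688 * 280 / 1000
= 1241.86 kN

1241.86


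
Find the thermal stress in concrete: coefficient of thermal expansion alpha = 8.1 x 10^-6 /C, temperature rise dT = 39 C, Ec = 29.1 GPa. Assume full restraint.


sigma = alpha * dT * Ec
= 8.1e-6 * 39 * 29.1 * 1000
= 9.193 MPa

9.193


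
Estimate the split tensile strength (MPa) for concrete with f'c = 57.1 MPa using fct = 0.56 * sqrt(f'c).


fct = 0.56 * sqrt(57.1)
= 0.56 * 7.556
= 4.232 MPa

4.232


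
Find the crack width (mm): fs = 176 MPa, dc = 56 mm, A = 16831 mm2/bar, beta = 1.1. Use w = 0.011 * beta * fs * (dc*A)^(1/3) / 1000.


w = 0.011 * beta * fs * (dc * A)^(1/3) / 1000
= 0.011 * 1.1 * 176 * (56 * 16831)^(1/3) / 1000
= 0.209 mm

0.209


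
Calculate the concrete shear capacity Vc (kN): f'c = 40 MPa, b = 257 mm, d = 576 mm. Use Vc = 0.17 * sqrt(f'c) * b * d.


Vc = 0.17 * sqrt(40) * 257 * 576 / 1000
= 159.16 kN

159.16


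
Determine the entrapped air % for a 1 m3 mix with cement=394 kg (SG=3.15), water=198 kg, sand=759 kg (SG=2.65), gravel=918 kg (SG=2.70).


Vol cement = 394 / (3.15 * 1000) = 0.125079 m3
Vol water = 198 / 1000 = 0.198 m3
Vol sand = 759 / (2.65 * 1000) = 0.286415 m3
Vol gravel = 918 / (2.70 * 1000) = 0.34 m3
Total solid + water volume = 0.949494 m3
Air = (1 - 0.949494) * 100 = 5.05%

5.05


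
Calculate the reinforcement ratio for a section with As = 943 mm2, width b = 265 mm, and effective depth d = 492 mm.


rho = As / (b * d)
= 943 / (265 * 492)
= 0.0072

0.0072


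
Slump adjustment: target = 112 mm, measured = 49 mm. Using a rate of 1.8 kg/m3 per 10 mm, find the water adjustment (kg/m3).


Difference = 112 - 49 = 63 mm
Water adjustment = 63 * 1.8 / 10 = 11.3 kg/m3

11.3


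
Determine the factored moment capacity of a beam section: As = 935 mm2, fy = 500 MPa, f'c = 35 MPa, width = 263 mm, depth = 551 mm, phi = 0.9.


a = As * fy / (0.85 * f'c * b)
= 935 * 500 / (0.85 * 35 * 263)
= 59.7501 mm
Mn = As * fy * (d - a/2) / 10^6
= 243.6259 kN-m
phi*Mn = 0.9 * 243.6259 = 219.26 kN-m

219.26


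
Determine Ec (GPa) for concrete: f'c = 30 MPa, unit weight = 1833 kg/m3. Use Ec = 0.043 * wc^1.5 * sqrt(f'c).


Ec = 0.043 * 1833^1.5 * sqrt(30) / 1000
= 18.48 GPa

18.48


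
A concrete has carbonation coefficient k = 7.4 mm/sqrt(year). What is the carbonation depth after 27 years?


depth = k * sqrt(t)
= 7.4 * sqrt(27)
= 38.45 mm

38.45


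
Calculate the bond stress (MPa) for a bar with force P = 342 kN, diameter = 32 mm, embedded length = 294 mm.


u = P / (pi * db * ld)
= 342 * 1000 / (pi * 32 * 294)
= 11.571 MPa

11.571


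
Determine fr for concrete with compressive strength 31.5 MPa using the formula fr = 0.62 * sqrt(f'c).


fr = 0.62 * sqrt(31.5)
= 3.48 MPa

3.48


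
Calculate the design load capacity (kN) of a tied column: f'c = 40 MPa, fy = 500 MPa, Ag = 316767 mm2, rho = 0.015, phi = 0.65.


Ast = rho * Ag = 0.015 * 316767 = 4751.505 mm2
phi*Pn = 0.65 * 0.80 * (0.85 * 40 * (316767 - 4751.505) + 500 * 4751.505) / 1000
= 6751.83 kN

6751.83


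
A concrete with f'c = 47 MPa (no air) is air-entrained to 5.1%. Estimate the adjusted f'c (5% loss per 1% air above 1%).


Strength loss = (5.1 - 1) * 5 = 20.5%
f'c = 47 * (1 - 20.5/100)
= 37.37 MPa

37.37


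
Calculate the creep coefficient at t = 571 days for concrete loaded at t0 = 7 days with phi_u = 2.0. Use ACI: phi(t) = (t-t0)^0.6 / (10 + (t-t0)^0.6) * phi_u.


dt = 571 - 7 = 564
phi = 564^0.6 / (10 + 564^0.6) * 2.0
= 1.635

1.635


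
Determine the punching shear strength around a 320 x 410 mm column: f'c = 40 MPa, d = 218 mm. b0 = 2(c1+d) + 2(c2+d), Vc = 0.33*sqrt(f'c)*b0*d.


b0 = 2*(320 + 218) + 2*(410 + 218) = 2332 mm
Vc = 0.33 * sqrt(40) * 2332 * 218 / 1000
= 1061.03 kN

1061.03


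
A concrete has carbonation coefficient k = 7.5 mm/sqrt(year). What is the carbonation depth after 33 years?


depth = k * sqrt(t)
= 7.5 * sqrt(33)
= 43.08 mm

43.08


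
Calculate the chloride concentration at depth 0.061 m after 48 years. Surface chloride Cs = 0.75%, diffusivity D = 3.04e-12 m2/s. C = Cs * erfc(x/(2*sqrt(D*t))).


t_seconds = 48 * 365.25 * 24 * 3600 = 1514764800.0 s
arg = 0.061 / (2 * sqrt(3.04e-12 * 1514764800.0))
= 0.4495
erfc(0.4495) = 0.525
C = 0.75 * 0.525 = 0.3938%

0.3938


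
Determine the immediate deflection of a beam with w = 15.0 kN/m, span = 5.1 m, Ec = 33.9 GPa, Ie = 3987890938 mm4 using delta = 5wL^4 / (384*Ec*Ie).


Convert: L = 5.1 m = 5100 mm, Ec = 33.9 GPa = 33900 MPa
delta = 5 * 15.0 * 5100^4 / (384 * 33900 * 3987890938)
= 0.98 mm

0.98


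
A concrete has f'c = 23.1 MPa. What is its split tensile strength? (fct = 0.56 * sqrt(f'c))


fct = 0.56 * sqrt(23.1)
= 0.56 * 4.806
= 2.691 MPa

2.691


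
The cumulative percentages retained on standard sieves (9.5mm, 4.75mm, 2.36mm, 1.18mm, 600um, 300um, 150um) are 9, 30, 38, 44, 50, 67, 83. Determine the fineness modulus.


FM = sum(cumulative % retained) / 100
= 321 / 100
= 3.21

3.21


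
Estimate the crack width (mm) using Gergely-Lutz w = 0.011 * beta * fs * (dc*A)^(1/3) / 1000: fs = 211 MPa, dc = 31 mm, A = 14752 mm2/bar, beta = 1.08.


w = 0.011 * beta * fs * (dc * A)^(1/3) / 1000
= 0.011 * 1.08 * 211 * (31 * 14752)^(1/3) / 1000
= 0.193 mm

0.193


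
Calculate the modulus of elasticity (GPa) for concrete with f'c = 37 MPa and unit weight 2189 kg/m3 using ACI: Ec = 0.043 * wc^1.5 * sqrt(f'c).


Ec = 0.043 * 2189^1.5 * sqrt(37) / 1000
= 26.79 GPa

26.79


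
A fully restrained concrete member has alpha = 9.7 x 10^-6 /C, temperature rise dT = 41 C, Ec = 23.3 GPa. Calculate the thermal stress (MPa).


sigma = alpha * dT * Ec
= 9.7e-6 * 41 * 23.3 * 1000
= 9.266 MPa

9.266


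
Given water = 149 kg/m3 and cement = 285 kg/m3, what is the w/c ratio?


w/c = water / cement
w/c = 149 / 285 = 0.523

0.523


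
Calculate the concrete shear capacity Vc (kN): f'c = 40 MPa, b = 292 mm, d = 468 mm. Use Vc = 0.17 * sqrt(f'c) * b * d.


Vc = 0.17 * sqrt(40) * 292 * 468 / 1000
= 146.93 kN

146.93


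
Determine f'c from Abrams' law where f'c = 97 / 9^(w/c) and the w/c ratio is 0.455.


f'c = 97 / 9^0.455
= 97 / 2.718
= 35.69 MPa

35.69


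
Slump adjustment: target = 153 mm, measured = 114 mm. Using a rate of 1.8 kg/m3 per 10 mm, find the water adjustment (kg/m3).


Difference = 153 - 114 = 39 mm
Water adjustment = 39 * 1.8 / 10 = 7.0 kg/m3

7.0


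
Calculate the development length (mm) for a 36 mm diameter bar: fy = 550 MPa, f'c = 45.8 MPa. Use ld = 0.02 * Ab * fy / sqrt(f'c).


Ab = pi * 36^2 / 4 = 1017.876 mm2
ld = 0.02 * 1017.876 * 550 / sqrt(45.8)
= 1654.5 mm

1654.5


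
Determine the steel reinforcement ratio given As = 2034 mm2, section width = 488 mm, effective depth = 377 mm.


rho = As / (b * d)
= 2034 / (488 * 377)
= 0.0111

0.0111


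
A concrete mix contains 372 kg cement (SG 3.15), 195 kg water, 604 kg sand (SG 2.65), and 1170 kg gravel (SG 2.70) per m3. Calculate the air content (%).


Vol cement = 372 / (3.15 * 1000) = 0.118095 m3
Vol water = 195 / 1000 = 0.195 m3
Vol sand = 604 / (2.65 * 1000) = 0.227925 m3
Vol gravel = 1170 / (2.70 * 1000) = 0.433333 m3
Total solid + water volume = 0.974353 m3
Air = (1 - 0.974353) * 100 = 2.56%

2.56


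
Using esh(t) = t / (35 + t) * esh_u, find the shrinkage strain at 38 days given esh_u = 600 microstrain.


esh(38) = 38 / (35 + 38) * 600
= 38 / 73 * 600
= 312.3 microstrain

312.3


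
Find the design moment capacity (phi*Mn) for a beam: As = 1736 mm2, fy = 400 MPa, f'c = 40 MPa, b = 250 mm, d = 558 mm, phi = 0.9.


a = As * fy / (0.85 * f'c * b)
= 1736 * 400 / (0.85 * 40 * 250)
= 81.6941 mm
Mn = As * fy * (d - a/2) / 10^6
= 359.111 kN-m
phi*Mn = 0.9 * 359.111 = 323.2 kN-m

323.2


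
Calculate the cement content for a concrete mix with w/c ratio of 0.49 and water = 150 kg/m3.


Cement = water / (w/c)
= 150 / 0.49
= 306.1 kg/m3

306.1


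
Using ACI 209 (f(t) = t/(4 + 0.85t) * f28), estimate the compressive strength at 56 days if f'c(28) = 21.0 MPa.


f(56) = 56 / (4 + 0.85 * 56) * 21.0
= 56 / 51.6 * 21.0
= 22.79 MPa

22.79


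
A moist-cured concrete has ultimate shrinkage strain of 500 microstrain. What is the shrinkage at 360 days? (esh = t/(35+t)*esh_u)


esh(360) = 360 / (35 + 360) * 500
= 360 / 395 * 500
= 455.7 microstrain

455.7


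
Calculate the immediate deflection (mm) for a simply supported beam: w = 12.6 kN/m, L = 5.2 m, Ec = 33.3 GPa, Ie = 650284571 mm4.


Convert: L = 5.2 m = 5200 mm, Ec = 33.3 GPa = 33300 MPa
delta = 5 * 12.6 * 5200^4 / (384 * 33300 * 650284571)
= 5.54 mm

5.54


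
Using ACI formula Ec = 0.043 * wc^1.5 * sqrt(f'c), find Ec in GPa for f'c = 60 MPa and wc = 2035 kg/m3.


Ec = 0.043 * 2035^1.5 * sqrt(60) / 1000
= 30.58 GPa

30.58


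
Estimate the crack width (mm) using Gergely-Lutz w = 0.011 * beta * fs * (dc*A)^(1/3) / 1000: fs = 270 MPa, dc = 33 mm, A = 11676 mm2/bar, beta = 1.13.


w = 0.011 * beta * fs * (dc * A)^(1/3) / 1000
= 0.011 * 1.13 * 270 * (33 * 11676)^(1/3) / 1000
= 0.244 mm

0.244


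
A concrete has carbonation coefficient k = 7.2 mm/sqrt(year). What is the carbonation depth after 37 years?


depth = k * sqrt(t)
= 7.2 * sqrt(37)
= 43.8 mm

43.8


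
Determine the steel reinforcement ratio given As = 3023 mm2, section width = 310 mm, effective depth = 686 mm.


rho = As / (b * d)
= 3023 / (310 * 686)
= 0.0142

0.0142


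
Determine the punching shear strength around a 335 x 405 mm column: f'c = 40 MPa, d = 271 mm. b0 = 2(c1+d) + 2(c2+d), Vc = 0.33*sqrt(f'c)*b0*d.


b0 = 2*(335 + 271) + 2*(405 + 271) = 2564 mm
Vc = 0.33 * sqrt(40) * 2564 * 271 / 1000
= 1450.21 kN

1450.21


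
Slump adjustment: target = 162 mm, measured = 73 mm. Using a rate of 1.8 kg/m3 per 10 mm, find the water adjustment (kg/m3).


Difference = 162 - 73 = 89 mm
Water adjustment = 89 * 1.8 / 10 = 16.0 kg/m3

16.0


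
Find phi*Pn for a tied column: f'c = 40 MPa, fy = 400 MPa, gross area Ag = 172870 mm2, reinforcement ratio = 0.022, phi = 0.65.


Ast = rho * Ag = 0.022 * 172870 = 3803.14 mm2
phi*Pn = 0.65 * 0.80 * (0.85 * 40 * (172870 - 3803.14) + 400 * 3803.14) / 1000
= 3780.16 kN

3780.16


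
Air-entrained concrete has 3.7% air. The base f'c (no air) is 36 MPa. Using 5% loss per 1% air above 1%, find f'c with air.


Strength loss = (3.7 - 1) * 5 = 13.5%
f'c = 36 * (1 - 13.5/100)
= 31.14 MPa

31.14


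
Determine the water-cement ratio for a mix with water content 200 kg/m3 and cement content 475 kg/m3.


w/c = water / cement
w/c = 200 / 475 = 0.421

0.421


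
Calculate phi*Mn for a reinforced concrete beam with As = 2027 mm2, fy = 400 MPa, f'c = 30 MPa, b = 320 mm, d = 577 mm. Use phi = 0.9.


a = As * fy / (0.85 * f'c * b)
= 2027 * 400 / (0.85 * 30 * 320)
= 99.3627 mm
Mn = As * fy * (d - a/2) / 10^6
= 427.5499 kN-m
phi*Mn = 0.9 * 427.5499 = 384.79 kN-m

384.79


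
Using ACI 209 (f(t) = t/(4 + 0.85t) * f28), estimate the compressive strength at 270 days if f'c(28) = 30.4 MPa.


f(270) = 270 / (4 + 0.85 * 270) * 30.4
= 270 / 233.5 * 30.4
= 35.15 MPa

35.15


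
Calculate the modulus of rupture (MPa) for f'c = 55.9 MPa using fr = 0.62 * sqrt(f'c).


fr = 0.62 * sqrt(55.9)
= 4.636 MPa

4.636


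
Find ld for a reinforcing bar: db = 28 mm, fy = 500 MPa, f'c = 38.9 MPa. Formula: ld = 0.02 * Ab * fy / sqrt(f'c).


Ab = pi * 28^2 / 4 = 615.752 mm2
ld = 0.02 * 615.752 * 500 / sqrt(38.9)
= 987.3 mm

987.3


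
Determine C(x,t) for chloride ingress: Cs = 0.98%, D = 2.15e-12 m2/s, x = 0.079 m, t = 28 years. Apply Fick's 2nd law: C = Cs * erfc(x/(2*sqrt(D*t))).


t_seconds = 28 * 365.25 * 24 * 3600 = 883612800.0 s
arg = 0.079 / (2 * sqrt(2.15e-12 * 883612800.0))
= 0.9062
erfc(0.9062) = 0.2
C = 0.98 * 0.2 = 0.196%

0.196


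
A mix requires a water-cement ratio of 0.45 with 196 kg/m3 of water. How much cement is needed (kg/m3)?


Cement = water / (w/c)
= 196 / 0.45
= 435.6 kg/m3

435.6


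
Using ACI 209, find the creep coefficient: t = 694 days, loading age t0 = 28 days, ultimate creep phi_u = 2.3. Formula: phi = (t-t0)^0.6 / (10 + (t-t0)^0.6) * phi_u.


dt = 694 - 28 = 666
phi = 666^0.6 / (10 + 666^0.6) * 2.3
= 1.913

1.913


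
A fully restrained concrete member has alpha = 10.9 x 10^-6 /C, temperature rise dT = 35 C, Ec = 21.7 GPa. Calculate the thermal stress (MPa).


sigma = alpha * dT * Ec
= 10.9e-6 * 35 * 21.7 * 1000
= 8.279 MPa

8.279


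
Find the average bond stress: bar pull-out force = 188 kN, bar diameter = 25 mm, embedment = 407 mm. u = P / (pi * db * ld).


u = P / (pi * db * ld)
= 188 * 1000 / (pi * 25 * 407)
= 5.881 MPa

5.881


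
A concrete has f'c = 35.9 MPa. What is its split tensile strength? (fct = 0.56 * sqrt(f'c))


fct = 0.56 * sqrt(35.9)
= 0.56 * 5.992
= 3.355 MPa

3.355


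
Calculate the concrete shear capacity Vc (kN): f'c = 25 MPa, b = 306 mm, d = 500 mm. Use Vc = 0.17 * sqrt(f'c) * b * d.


Vc = 0.17 * sqrt(25) * 306 * 500 / 1000
= 130.05 kN

130.05


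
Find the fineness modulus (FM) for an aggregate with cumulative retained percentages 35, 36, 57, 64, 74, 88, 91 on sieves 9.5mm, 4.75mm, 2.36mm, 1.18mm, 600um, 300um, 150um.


FM = sum(cumulative % retained) / 100
= 445 / 100
= 4.45

4.45
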